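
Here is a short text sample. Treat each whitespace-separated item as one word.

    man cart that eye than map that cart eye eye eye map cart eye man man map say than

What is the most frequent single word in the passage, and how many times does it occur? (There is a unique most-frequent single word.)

Unigram frequencies (highest first):
  eye: 5
  man: 3
  cart: 3
  map: 3
  that: 2
  than: 2
  … (1 more, each ≤ 1)

"eye", 5 times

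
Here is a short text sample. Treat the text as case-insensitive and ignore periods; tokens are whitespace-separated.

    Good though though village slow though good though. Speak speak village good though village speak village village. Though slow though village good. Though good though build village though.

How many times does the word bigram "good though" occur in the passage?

Scanning the 27 overlapping bigram windows for "good though":
  position 1–2: good though
  position 7–8: good though
  position 12–13: good though
  position 22–23: good though
  position 24–25: good though

5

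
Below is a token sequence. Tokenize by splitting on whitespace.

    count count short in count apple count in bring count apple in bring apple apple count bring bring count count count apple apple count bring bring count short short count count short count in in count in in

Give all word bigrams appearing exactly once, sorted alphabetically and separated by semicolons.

Bigram counts meeting the condition (exactly once):
  apple in: 1
  bring apple: 1
  short in: 1
  short short: 1

apple in; bring apple; short in; short short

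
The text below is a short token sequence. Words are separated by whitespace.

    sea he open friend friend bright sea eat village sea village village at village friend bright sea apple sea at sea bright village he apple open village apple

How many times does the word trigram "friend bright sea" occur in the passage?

Scanning the 26 overlapping trigram windows for "friend bright sea":
  position 5–7: friend bright sea
  position 15–17: friend bright sea

2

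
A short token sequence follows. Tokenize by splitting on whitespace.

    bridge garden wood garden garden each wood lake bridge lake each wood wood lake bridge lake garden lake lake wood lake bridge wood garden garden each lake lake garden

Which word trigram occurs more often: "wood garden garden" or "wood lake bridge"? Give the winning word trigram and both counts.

"wood lake bridge" (3 vs 2)

"wood garden garden": 2 occurrences
"wood lake bridge": 3 occurrences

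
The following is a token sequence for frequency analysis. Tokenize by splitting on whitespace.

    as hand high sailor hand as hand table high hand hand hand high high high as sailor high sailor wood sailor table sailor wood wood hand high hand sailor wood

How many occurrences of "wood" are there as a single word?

Scanning the 30 tokens for "wood":
  position 20: wood
  position 24: wood
  position 25: wood
  position 30: wood

4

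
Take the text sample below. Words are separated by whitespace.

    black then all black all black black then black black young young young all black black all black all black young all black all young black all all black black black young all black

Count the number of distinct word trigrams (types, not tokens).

22

34 tokens → 32 trigram windows in total.
Repeated trigrams (each contributes count−1 duplicates):
  all black all: 3
  all black black: 3
  black all black: 3
  young all black: 3
  black black young: 2
  black young all: 2
10 duplicate windows → 32 − 10 = 22 distinct.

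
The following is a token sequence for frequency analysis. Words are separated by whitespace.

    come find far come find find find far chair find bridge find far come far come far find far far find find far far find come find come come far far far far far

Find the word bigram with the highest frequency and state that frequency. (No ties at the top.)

"far far", 6 times

Bigram frequencies (highest first):
  far far: 6
  find far: 5
  come find: 3
  far come: 3
  find find: 3
  come far: 3
  … (7 more, each ≤ 3)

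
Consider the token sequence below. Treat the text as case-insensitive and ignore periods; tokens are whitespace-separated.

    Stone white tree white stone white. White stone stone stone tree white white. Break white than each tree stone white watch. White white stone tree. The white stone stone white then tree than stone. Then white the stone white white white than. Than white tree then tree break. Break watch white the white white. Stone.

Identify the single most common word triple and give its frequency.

Trigram frequencies (highest first):
  white white stone: 3
  stone white white: 2
  white stone stone: 2
  stone white tree: 1
  white tree white: 1
  tree white stone: 1
  … (43 more, each ≤ 1)

"white white stone", 3 times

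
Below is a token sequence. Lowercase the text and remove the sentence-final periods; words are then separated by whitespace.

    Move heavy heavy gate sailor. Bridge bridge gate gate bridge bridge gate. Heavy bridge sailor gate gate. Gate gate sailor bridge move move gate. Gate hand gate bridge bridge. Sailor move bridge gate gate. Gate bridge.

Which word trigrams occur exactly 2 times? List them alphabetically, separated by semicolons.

bridge bridge gate; bridge gate gate; gate bridge bridge; gate gate bridge; gate sailor bridge

Trigram counts meeting the condition (exactly 2 times):
  bridge bridge gate: 2
  bridge gate gate: 2
  gate bridge bridge: 2
  gate gate bridge: 2
  gate sailor bridge: 2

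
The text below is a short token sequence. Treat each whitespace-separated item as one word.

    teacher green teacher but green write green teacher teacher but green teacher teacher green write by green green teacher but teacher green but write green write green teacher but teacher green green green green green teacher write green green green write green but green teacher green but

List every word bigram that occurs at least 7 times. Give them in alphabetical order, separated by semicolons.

green green; green teacher

Bigram counts meeting the condition (at least 7 times):
  green green: 7
  green teacher: 7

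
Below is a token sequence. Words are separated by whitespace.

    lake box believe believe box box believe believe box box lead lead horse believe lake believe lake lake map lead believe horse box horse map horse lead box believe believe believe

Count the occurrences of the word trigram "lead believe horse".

Scanning the 29 overlapping trigram windows for "lead believe horse":
  position 20–22: lead believe horse

1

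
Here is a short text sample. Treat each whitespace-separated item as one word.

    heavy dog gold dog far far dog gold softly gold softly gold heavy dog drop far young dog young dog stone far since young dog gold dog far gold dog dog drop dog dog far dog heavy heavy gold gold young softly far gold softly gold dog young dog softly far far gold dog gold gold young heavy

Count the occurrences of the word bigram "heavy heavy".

1

Scanning the 57 overlapping bigram windows for "heavy heavy":
  position 37–38: heavy heavy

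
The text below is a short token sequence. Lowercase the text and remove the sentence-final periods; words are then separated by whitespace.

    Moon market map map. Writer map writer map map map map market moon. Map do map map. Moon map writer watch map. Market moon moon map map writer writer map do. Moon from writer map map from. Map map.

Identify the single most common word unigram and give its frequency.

"map", 19 times

Unigram frequencies (highest first):
  map: 19
  moon: 6
  writer: 6
  market: 3
  do: 2
  from: 2
  … (1 more, each ≤ 1)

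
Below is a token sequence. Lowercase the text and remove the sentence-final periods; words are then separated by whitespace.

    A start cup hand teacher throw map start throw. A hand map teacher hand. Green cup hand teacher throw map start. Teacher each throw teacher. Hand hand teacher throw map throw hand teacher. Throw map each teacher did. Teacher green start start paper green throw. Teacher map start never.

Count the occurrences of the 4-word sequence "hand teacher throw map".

4

Scanning the 46 overlapping 4-gram windows for "hand teacher throw map":
  position 4–7: hand teacher throw map
  position 17–20: hand teacher throw map
  position 27–30: hand teacher throw map
  position 32–35: hand teacher throw map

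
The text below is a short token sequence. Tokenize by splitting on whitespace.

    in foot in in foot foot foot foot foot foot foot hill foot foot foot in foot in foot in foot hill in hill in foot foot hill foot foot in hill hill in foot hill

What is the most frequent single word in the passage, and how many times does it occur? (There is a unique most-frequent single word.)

Unigram frequencies (highest first):
  foot: 19
  in: 10
  hill: 7

"foot", 19 times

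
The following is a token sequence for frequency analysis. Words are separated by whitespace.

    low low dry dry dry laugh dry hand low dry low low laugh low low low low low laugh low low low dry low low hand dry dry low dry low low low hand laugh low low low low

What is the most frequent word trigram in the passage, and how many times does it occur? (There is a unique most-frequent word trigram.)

Trigram frequencies (highest first):
  low low low: 7
  low dry low: 3
  dry low low: 3
  laugh low low: 3
  low low dry: 2
  low low laugh: 2
  … (15 more, each ≤ 2)

"low low low", 7 times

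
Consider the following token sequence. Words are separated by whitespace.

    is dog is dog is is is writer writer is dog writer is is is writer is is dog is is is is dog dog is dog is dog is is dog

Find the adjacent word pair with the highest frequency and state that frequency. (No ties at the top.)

Bigram frequencies (highest first):
  is is: 9
  is dog: 8
  dog is: 6
  writer is: 3
  is writer: 2
  writer writer: 1
  … (2 more, each ≤ 1)

"is is", 9 times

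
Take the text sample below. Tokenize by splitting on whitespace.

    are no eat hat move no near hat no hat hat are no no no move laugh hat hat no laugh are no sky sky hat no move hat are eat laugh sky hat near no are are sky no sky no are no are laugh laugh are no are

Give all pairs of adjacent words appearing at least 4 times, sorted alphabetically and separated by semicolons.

Bigram counts meeting the condition (at least 4 times):
  are no: 5
  no are: 4

are no; no are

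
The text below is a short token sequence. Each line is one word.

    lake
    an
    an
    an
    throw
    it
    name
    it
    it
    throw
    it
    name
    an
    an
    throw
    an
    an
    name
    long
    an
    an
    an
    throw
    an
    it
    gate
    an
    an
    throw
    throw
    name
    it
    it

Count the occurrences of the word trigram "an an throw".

4

Scanning the 31 overlapping trigram windows for "an an throw":
  position 3–5: an an throw
  position 13–15: an an throw
  position 21–23: an an throw
  position 27–29: an an throw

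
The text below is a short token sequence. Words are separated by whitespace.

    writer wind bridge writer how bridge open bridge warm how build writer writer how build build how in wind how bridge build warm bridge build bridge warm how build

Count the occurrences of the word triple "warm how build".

2

Scanning the 27 overlapping trigram windows for "warm how build":
  position 9–11: warm how build
  position 27–29: warm how build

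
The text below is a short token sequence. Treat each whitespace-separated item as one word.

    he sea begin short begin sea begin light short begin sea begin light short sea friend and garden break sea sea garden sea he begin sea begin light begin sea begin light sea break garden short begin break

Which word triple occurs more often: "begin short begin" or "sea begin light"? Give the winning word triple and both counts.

"begin short begin": 1 occurrence
"sea begin light": 4 occurrences

"sea begin light" (4 vs 1)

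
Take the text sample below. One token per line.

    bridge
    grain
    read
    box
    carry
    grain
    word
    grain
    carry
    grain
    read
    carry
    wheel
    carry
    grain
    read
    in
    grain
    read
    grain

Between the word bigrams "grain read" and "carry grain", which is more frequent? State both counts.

"grain read" (4 vs 3)

"grain read": 4 occurrences
"carry grain": 3 occurrences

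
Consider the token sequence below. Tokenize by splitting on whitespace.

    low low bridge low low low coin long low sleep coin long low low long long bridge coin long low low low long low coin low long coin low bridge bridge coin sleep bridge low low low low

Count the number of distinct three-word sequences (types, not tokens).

28

38 tokens → 36 trigram windows in total.
Repeated trigrams (each contributes count−1 duplicates):
  low low low: 4
  coin long low: 3
  bridge low low: 2
  long low low: 2
  low low long: 2
8 duplicate windows → 36 − 8 = 28 distinct.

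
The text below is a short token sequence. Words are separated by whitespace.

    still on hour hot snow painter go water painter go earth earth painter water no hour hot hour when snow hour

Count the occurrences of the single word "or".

0

Scanning the 21 tokens for "or":
  (none found)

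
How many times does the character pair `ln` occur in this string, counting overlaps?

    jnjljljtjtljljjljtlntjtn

Sliding a length-2 window over the 24 characters (23 positions):
  position 19–20: ln

1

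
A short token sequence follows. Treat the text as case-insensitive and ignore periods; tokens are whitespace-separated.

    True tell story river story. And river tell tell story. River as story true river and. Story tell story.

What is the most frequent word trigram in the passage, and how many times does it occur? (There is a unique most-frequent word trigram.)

Trigram frequencies (highest first):
  tell story river: 2
  true tell story: 1
  story river story: 1
  river story and: 1
  story and river: 1
  and river tell: 1
  … (10 more, each ≤ 1)

"tell story river", 2 times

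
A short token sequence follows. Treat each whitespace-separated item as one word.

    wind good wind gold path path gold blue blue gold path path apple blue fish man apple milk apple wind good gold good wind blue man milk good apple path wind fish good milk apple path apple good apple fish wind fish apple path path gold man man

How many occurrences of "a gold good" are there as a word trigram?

Scanning the 46 overlapping trigram windows for "a gold good":
  (none found)

0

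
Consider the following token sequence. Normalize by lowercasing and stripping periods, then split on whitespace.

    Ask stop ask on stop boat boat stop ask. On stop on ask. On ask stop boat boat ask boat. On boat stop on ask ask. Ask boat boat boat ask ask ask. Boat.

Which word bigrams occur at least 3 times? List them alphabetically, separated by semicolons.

ask ask; ask boat; ask on; boat boat; on ask

Bigram counts meeting the condition (at least 3 times):
  ask ask: 4
  ask boat: 3
  ask on: 3
  boat boat: 4
  on ask: 3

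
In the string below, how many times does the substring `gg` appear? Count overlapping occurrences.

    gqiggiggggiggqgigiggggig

Sliding a length-2 window over the 24 characters (23 positions):
  position 4–5: gg
  position 7–8: gg
  position 8–9: gg
  position 9–10: gg
  position 12–13: gg
  position 19–20: gg
  position 20–21: gg
  position 21–22: gg

8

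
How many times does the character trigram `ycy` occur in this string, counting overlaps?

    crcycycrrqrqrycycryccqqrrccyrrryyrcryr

Sliding a length-3 window over the 38 characters (36 positions):
  position 4–6: ycy
  position 14–16: ycy

2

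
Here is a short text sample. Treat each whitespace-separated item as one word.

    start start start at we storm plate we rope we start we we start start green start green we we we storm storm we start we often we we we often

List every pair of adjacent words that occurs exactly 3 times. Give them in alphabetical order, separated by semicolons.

start start; we start

Bigram counts meeting the condition (exactly 3 times):
  start start: 3
  we start: 3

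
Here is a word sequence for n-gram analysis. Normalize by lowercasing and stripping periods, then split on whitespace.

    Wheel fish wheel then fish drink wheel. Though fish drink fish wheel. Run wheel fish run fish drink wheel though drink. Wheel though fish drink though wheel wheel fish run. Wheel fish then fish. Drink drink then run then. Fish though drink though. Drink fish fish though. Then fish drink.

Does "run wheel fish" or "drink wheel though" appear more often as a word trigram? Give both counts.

"run wheel fish": 2 occurrences
"drink wheel though": 3 occurrences

"drink wheel though" (3 vs 2)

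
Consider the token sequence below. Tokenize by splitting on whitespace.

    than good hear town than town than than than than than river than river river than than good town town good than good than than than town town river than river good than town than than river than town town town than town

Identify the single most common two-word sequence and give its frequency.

"than than", 8 times

Bigram frequencies (highest first):
  than than: 8
  than town: 5
  town than: 4
  than river: 4
  river than: 4
  town town: 4
  … (9 more, each ≤ 3)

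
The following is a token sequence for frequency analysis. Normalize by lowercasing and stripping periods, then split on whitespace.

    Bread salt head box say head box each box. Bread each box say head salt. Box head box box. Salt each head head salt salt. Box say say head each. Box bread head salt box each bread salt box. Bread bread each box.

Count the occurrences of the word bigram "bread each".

Scanning the 42 overlapping bigram windows for "bread each":
  position 10–11: bread each
  position 41–42: bread each

2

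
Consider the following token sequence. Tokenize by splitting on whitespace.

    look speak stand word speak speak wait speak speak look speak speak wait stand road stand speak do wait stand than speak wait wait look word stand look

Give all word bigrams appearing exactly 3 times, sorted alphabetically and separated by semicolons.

Bigram counts meeting the condition (exactly 3 times):
  speak speak: 3
  speak wait: 3

speak speak; speak wait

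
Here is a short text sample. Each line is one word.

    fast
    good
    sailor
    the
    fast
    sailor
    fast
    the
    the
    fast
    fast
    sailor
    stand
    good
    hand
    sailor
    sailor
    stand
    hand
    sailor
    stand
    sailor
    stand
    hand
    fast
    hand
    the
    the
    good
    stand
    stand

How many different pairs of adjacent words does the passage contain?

31 tokens → 30 bigram windows in total.
Repeated bigrams (each contributes count−1 duplicates):
  sailor stand: 4
  fast sailor: 2
  hand sailor: 2
  stand hand: 2
  the fast: 2
  the the: 2
8 duplicate windows → 30 − 8 = 22 distinct.

22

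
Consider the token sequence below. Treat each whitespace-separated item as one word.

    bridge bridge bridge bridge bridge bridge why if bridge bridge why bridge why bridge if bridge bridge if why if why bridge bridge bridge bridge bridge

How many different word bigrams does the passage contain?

26 tokens → 25 bigram windows in total.
Repeated bigrams (each contributes count−1 duplicates):
  bridge bridge: 11
  bridge why: 3
  why bridge: 3
  bridge if: 2
  if bridge: 2
  if why: 2
  why if: 2
18 duplicate windows → 25 − 18 = 7 distinct.

7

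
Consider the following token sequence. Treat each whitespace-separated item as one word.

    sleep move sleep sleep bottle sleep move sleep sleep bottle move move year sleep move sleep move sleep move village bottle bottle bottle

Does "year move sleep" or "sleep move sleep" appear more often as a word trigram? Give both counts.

"year move sleep": 0 occurrences
"sleep move sleep": 4 occurrences

"sleep move sleep" (4 vs 0)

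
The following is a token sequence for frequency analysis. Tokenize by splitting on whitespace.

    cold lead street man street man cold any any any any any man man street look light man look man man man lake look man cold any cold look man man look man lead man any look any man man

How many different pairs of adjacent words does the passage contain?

40 tokens → 39 bigram windows in total.
Repeated bigrams (each contributes count−1 duplicates):
  man man: 5
  any any: 4
  look man: 4
  any man: 2
  cold any: 2
  man cold: 2
  man look: 2
  man street: 2
  … (1 more repeated)
16 duplicate windows → 39 − 16 = 23 distinct.

23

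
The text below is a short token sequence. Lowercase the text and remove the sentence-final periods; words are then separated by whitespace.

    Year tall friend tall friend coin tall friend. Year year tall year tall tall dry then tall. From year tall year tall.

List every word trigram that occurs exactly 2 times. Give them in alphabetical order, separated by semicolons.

tall year tall; year tall year

Trigram counts meeting the condition (exactly 2 times):
  tall year tall: 2
  year tall year: 2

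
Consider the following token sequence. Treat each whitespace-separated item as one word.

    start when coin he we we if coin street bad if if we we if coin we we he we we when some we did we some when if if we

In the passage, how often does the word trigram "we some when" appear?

1

Scanning the 29 overlapping trigram windows for "we some when":
  position 26–28: we some when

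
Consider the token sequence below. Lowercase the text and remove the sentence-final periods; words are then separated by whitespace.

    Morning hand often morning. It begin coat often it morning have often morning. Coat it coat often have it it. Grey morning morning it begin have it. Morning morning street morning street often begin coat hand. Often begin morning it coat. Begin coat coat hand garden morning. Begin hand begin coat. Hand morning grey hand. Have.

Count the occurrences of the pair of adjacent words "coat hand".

Scanning the 55 overlapping bigram windows for "coat hand":
  position 35–36: coat hand
  position 44–45: coat hand
  position 51–52: coat hand

3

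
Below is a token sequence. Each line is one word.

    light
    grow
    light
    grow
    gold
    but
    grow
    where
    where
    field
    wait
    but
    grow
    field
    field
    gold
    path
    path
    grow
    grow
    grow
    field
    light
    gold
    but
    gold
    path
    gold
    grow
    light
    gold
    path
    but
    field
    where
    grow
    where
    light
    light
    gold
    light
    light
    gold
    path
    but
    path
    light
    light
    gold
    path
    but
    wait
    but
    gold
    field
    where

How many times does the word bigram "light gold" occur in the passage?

Scanning the 55 overlapping bigram windows for "light gold":
  position 23–24: light gold
  position 30–31: light gold
  position 39–40: light gold
  position 42–43: light gold
  position 48–49: light gold

5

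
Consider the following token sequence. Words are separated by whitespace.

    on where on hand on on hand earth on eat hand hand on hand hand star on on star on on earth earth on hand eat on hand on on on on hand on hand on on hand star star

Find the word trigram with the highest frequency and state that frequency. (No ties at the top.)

"on hand on", 4 times

Trigram frequencies (highest first):
  on hand on: 4
  hand on on: 3
  on on hand: 3
  hand on hand: 2
  star on on: 2
  on on on: 2
  … (22 more, each ≤ 1)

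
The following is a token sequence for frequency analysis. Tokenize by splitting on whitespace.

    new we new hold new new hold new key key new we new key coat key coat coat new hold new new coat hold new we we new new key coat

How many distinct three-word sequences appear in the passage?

24

31 tokens → 29 trigram windows in total.
Repeated trigrams (each contributes count−1 duplicates):
  new hold new: 3
  hold new new: 2
  new key coat: 2
  new we new: 2
5 duplicate windows → 29 − 5 = 24 distinct.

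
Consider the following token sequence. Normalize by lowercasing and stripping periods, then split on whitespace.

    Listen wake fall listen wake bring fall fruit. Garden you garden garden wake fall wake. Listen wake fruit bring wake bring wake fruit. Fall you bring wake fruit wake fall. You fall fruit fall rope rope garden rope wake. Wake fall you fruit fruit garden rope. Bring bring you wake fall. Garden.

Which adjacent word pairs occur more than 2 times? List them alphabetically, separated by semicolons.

Bigram counts meeting the condition (more than 2 times):
  bring wake: 3
  fall you: 3
  listen wake: 3
  wake fall: 5
  wake fruit: 3

bring wake; fall you; listen wake; wake fall; wake fruit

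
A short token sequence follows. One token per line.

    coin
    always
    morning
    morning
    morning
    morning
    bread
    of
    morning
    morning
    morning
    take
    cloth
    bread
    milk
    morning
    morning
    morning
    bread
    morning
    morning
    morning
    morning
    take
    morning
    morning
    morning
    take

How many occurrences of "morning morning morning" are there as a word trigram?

Scanning the 26 overlapping trigram windows for "morning morning morning":
  position 3–5: morning morning morning
  position 4–6: morning morning morning
  position 9–11: morning morning morning
  position 16–18: morning morning morning
  position 20–22: morning morning morning
  position 21–23: morning morning morning
  position 25–27: morning morning morning

7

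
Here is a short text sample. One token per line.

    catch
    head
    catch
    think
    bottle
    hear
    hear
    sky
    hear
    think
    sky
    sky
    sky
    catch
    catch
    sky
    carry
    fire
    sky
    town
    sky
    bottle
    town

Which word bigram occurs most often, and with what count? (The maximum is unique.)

"sky sky", 2 times

Bigram frequencies (highest first):
  sky sky: 2
  catch head: 1
  head catch: 1
  catch think: 1
  think bottle: 1
  bottle hear: 1
  … (15 more, each ≤ 1)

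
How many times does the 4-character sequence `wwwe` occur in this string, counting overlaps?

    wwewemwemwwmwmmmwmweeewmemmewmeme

0

Sliding a length-4 window over the 33 characters (30 positions):
  (no match at any position)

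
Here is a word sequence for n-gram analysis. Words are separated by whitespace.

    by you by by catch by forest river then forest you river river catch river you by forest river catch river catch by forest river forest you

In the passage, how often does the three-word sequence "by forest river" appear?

Scanning the 25 overlapping trigram windows for "by forest river":
  position 6–8: by forest river
  position 17–19: by forest river
  position 23–25: by forest river

3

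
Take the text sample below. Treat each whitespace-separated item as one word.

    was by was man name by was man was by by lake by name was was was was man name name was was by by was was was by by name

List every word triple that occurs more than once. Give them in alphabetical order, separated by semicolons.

by was man; name was was; was by by; was man name; was was by; was was was

Trigram counts meeting the condition (more than once):
  by was man: 2
  name was was: 2
  was by by: 3
  was man name: 2
  was was by: 2
  was was was: 3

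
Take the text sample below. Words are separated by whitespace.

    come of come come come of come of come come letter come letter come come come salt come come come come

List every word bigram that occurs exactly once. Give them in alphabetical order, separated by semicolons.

Bigram counts meeting the condition (exactly once):
  come salt: 1
  salt come: 1

come salt; salt come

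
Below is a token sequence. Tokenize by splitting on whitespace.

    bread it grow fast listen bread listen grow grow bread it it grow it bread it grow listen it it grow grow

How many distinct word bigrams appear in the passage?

14

22 tokens → 21 bigram windows in total.
Repeated bigrams (each contributes count−1 duplicates):
  it grow: 4
  bread it: 3
  grow grow: 2
  it it: 2
7 duplicate windows → 21 − 7 = 14 distinct.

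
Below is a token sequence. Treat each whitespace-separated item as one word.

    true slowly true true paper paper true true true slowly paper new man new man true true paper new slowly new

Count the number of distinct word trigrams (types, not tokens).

21 tokens → 19 trigram windows in total.
Repeated trigrams (each contributes count−1 duplicates):
  true true paper: 2
1 duplicate windows → 19 − 1 = 18 distinct.

18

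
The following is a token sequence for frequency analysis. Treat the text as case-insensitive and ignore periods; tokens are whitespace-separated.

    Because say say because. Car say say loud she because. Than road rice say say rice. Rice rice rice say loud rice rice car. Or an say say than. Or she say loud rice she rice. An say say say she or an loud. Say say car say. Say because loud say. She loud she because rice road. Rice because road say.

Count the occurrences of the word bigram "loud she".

2

Scanning the 61 overlapping bigram windows for "loud she":
  position 8–9: loud she
  position 54–55: loud she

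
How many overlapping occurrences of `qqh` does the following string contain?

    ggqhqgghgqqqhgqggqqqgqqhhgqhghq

Sliding a length-3 window over the 31 characters (29 positions):
  position 11–13: qqh
  position 22–24: qqh

2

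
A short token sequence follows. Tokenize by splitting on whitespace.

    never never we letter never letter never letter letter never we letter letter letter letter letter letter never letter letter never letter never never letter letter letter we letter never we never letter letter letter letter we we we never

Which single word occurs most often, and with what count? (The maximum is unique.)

"letter", 21 times

Unigram frequencies (highest first):
  letter: 21
  never: 12
  we: 7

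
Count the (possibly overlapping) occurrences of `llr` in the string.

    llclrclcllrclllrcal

Sliding a length-3 window over the 19 characters (17 positions):
  position 9–11: llr
  position 14–16: llr

2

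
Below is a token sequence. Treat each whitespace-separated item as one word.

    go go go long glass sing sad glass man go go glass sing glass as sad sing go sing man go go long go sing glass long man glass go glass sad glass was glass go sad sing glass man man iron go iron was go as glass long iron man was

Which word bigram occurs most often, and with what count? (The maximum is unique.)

Bigram frequencies (highest first):
  go go: 4
  sing glass: 3
  go long: 2
  glass sing: 2
  sad glass: 2
  glass man: 2
  … (30 more, each ≤ 2)

"go go", 4 times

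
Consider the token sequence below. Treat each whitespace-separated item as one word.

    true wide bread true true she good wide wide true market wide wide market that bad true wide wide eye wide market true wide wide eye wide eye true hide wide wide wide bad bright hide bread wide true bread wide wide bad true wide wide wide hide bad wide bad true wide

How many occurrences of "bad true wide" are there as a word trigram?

3

Scanning the 51 overlapping trigram windows for "bad true wide":
  position 16–18: bad true wide
  position 43–45: bad true wide
  position 51–53: bad true wide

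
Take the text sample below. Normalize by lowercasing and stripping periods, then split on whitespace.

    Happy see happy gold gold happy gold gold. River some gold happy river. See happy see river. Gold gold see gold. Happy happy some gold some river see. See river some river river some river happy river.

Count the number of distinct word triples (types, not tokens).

37 tokens → 35 trigram windows in total.
Repeated trigrams (each contributes count−1 duplicates):
  happy gold gold: 2
  river some river: 2
2 duplicate windows → 35 − 2 = 33 distinct.

33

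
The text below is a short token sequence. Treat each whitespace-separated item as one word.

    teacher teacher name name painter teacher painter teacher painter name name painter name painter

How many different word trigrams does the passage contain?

14 tokens → 12 trigram windows in total.
Repeated trigrams (each contributes count−1 duplicates):
  name name painter: 2
  painter teacher painter: 2
2 duplicate windows → 12 − 2 = 10 distinct.

10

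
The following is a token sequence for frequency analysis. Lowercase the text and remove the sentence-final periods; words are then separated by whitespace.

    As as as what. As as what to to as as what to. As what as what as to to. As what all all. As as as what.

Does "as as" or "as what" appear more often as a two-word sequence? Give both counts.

"as what" (7 vs 6)

"as as": 6 occurrences
"as what": 7 occurrences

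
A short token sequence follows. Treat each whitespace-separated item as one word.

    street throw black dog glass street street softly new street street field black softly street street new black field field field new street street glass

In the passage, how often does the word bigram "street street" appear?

Scanning the 24 overlapping bigram windows for "street street":
  position 6–7: street street
  position 10–11: street street
  position 15–16: street street
  position 23–24: street street

4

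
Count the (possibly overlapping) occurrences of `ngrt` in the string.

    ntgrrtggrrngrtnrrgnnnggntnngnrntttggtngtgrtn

1

Sliding a length-4 window over the 44 characters (41 positions):
  position 11–14: ngrt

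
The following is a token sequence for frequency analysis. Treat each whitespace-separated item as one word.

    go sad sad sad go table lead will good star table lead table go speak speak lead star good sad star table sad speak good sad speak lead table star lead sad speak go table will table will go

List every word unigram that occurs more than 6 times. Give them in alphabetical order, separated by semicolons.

sad; table

Unigram counts meeting the condition (more than 6 times):
  sad: 7
  table: 7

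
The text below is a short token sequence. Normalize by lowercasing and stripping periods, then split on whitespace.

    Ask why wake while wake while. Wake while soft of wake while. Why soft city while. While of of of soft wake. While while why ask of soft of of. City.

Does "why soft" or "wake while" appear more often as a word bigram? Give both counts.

"why soft": 1 occurrence
"wake while": 5 occurrences

"wake while" (5 vs 1)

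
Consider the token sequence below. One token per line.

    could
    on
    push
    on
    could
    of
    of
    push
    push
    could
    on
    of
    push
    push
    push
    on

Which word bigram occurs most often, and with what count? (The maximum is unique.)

"push push", 3 times

Bigram frequencies (highest first):
  push push: 3
  could on: 2
  push on: 2
  of push: 2
  on push: 1
  on could: 1
  … (4 more, each ≤ 1)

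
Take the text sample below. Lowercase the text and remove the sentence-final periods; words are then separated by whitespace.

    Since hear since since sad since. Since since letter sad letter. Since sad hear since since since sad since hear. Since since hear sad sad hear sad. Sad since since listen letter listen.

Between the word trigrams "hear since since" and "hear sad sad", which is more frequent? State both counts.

"hear since since": 3 occurrences
"hear sad sad": 2 occurrences

"hear since since" (3 vs 2)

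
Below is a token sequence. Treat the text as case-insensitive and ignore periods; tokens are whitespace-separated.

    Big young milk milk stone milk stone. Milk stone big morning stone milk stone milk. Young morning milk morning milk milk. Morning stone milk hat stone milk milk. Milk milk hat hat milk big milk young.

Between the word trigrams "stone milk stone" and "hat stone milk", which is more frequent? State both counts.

"stone milk stone": 3 occurrences
"hat stone milk": 1 occurrence

"stone milk stone" (3 vs 1)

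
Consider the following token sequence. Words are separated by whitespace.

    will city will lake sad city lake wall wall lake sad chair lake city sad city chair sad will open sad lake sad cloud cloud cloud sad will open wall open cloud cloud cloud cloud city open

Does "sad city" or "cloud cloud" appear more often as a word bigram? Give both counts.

"sad city": 2 occurrences
"cloud cloud": 5 occurrences

"cloud cloud" (5 vs 2)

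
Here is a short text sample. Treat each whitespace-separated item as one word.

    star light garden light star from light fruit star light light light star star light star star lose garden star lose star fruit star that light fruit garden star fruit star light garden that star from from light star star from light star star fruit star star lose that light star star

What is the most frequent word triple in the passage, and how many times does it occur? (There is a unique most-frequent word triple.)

Trigram frequencies (highest first):
  light star star: 5
  star fruit star: 3
  star light garden: 2
  star from light: 2
  fruit star light: 2
  star star lose: 2
  … (33 more, each ≤ 2)

"light star star", 5 times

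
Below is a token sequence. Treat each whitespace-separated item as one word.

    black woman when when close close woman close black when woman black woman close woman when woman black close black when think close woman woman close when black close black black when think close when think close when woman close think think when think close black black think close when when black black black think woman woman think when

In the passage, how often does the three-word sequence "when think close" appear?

4

Scanning the 57 overlapping trigram windows for "when think close":
  position 21–23: when think close
  position 32–34: when think close
  position 35–37: when think close
  position 43–45: when think close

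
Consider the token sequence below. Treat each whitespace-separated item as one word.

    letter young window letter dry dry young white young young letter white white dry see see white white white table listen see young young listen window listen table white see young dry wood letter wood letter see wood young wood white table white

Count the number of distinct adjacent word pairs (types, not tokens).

43 tokens → 42 bigram windows in total.
Repeated bigrams (each contributes count−1 duplicates):
  white white: 3
  see young: 2
  table white: 2
  white table: 2
  wood letter: 2
  young young: 2
7 duplicate windows → 42 − 7 = 35 distinct.

35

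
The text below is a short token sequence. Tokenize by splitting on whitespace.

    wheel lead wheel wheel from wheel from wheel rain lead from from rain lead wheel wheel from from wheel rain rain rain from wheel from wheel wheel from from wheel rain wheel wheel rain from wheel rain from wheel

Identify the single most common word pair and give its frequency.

"from wheel", 8 times

Bigram frequencies (highest first):
  from wheel: 8
  wheel from: 5
  wheel rain: 5
  wheel wheel: 4
  from from: 3
  rain from: 3
  … (7 more, each ≤ 2)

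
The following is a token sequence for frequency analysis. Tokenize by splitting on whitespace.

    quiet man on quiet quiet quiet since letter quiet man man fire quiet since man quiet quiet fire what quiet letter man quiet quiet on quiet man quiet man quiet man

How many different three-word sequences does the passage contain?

31 tokens → 29 trigram windows in total.
Repeated trigrams (each contributes count−1 duplicates):
  man quiet man: 2
  man quiet quiet: 2
  quiet man quiet: 2
3 duplicate windows → 29 − 3 = 26 distinct.

26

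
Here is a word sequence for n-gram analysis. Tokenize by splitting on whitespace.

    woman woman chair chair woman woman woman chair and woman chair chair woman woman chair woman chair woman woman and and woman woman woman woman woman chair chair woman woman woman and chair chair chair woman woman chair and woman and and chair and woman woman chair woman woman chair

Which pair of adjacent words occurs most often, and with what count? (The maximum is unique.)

"woman woman", 14 times

Bigram frequencies (highest first):
  woman woman: 14
  woman chair: 9
  chair woman: 7
  chair chair: 5
  and woman: 4
  chair and: 3
  … (3 more, each ≤ 3)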